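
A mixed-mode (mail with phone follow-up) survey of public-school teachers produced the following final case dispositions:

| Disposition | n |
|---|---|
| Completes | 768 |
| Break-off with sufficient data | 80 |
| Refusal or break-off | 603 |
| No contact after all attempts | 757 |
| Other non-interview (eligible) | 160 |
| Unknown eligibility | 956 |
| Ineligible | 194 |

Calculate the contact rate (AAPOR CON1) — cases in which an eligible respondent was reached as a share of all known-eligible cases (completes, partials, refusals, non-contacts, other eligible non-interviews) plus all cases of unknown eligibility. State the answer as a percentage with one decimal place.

Top: 768 + 80 + 603 + 160 = 1611
Denom: 768 + 80 + 603 + 757 + 160 + 956 = 3324
CON1 = 1611 / 3324 = 0.4847

48.5%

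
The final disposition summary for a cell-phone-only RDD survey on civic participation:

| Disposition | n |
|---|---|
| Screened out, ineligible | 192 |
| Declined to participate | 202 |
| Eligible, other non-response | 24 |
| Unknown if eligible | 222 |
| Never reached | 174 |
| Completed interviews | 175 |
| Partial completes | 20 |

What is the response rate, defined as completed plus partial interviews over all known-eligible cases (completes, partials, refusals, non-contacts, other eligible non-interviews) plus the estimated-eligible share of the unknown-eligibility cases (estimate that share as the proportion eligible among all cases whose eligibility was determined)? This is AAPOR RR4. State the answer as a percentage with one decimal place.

Num: 175 + 20 = 195
Eligible (known): 175 + 20 + 202 + 174 + 24 = 595
e = 595 / (595 + 192) = 595 / 787 = 0.7560
e × U: 0.7560 × 222 = 167.83
Base: 595 + 167.83 = 762.83
RR4 = 195 / 762.83 = 0.2556

25.6%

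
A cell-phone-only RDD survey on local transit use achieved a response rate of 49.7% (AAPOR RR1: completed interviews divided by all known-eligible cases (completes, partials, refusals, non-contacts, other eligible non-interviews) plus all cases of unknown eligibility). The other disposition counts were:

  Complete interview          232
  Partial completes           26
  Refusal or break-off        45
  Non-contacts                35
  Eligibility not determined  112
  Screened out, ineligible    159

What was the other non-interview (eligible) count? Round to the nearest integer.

17

RR1 = 232 / D = 0.497
D = 232 / 0.497 = 466.8
Other denominator terms total 450
other non-interview (eligible) = 466.8 − 450 ≈ 17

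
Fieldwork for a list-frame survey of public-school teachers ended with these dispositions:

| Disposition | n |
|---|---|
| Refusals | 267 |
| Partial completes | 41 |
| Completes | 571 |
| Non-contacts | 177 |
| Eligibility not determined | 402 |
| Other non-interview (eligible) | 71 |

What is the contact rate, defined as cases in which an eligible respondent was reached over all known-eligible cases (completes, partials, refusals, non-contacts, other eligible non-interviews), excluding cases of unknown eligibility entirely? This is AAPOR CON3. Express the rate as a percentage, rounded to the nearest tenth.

Top: 571 + 41 + 267 + 71 = 950
Denominator: 571 + 41 + 267 + 177 + 71 = 1127
CON3 = 950 / 1127 = 0.8429

84.3%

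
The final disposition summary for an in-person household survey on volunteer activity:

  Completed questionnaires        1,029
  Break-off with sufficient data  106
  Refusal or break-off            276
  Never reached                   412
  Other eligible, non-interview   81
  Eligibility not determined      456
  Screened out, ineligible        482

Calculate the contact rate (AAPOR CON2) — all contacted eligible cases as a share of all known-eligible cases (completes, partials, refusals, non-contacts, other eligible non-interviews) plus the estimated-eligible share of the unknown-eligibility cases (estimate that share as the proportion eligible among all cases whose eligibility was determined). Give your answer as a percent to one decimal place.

65.8%

Numerator → 1029 + 106 + 276 + 81 = 1492
Determined eligible → 1029 + 106 + 276 + 412 + 81 = 1904
e = 1904 / (1904 + 482) = 1904 / 2386 = 0.7980
Eligible share of unknowns → 0.7980 × 456 = 363.89
Denominator → 1904 + 363.89 = 2267.89
CON2 = 1492 / 2267.89 = 0.6579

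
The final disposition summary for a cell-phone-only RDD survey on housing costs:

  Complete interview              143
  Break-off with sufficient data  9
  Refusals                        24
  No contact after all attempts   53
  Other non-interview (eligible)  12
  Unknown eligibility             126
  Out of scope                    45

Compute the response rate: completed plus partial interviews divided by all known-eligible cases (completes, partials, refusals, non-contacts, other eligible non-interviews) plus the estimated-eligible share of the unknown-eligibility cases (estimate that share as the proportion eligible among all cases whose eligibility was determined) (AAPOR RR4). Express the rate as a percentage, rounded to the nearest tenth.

Top = 143 + 9 = 152
Known eligible = 143 + 9 + 24 + 53 + 12 = 241
e = 241 / (241 + 45) = 241 / 286 = 0.8427
Estimated eligible among unknowns = 0.8427 × 126 = 106.18
Denom = 241 + 106.18 = 347.18
RR4 = 152 / 347.18 = 0.4378

43.8%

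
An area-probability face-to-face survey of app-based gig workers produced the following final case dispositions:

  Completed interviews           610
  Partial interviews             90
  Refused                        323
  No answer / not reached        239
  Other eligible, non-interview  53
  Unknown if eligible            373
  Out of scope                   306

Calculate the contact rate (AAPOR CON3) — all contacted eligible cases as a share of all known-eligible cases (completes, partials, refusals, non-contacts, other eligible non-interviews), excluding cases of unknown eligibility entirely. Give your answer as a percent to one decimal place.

Top = 610 + 90 + 323 + 53 = 1076
Denom = 610 + 90 + 323 + 239 + 53 = 1315
CON3 = 1076 / 1315 = 0.8183

81.8%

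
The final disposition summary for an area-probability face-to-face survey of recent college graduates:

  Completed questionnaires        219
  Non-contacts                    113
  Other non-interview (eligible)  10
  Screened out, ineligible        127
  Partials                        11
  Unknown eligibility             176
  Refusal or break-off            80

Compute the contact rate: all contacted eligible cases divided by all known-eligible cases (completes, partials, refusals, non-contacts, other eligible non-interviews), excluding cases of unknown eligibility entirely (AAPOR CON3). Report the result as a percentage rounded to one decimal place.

Top = 219 + 11 + 80 + 10 = 320
Denominator = 219 + 11 + 80 + 113 + 10 = 433
CON3 = 320 / 433 = 0.7390

73.9%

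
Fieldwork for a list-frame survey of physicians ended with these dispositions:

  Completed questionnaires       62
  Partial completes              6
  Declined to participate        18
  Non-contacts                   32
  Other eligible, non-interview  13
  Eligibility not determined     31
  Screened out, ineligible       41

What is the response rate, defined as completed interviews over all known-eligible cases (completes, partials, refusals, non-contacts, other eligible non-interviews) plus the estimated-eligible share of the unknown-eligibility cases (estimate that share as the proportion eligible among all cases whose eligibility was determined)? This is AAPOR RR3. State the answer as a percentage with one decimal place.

40.1%

Num: 62
Determined eligible: 62 + 6 + 18 + 32 + 13 = 131
e = 131 / (131 + 41) = 131 / 172 = 0.7616
e × U: 0.7616 × 31 = 23.61
Base: 131 + 23.61 = 154.61
RR3 = 62 / 154.61 = 0.4010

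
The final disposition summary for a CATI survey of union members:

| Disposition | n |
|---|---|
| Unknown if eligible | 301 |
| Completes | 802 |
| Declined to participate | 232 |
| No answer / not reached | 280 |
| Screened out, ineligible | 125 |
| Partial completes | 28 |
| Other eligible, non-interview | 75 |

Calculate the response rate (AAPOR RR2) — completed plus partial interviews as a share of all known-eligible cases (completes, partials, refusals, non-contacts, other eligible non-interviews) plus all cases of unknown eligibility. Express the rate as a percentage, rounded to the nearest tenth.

Numerator: 802 + 28 = 830
Base: 802 + 28 + 232 + 280 + 75 + 301 = 1718
RR2 = 830 / 1718 = 0.4831

48.3%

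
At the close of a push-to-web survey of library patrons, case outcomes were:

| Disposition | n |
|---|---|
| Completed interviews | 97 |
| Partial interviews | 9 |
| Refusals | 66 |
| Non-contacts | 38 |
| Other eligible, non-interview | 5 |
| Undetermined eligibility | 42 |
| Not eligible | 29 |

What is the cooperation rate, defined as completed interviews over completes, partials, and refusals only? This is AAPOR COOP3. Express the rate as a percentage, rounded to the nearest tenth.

Top → 97
Base → 97 + 9 + 66 = 172
COOP3 = 97 / 172 = 0.5640

56.4%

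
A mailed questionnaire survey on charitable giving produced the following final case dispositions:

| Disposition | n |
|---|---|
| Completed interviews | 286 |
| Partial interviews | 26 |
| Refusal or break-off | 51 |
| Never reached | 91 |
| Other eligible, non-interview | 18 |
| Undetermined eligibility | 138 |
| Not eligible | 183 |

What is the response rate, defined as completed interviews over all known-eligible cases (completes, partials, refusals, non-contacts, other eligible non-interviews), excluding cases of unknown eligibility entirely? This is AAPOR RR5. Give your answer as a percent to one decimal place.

60.6%

Num → 286
Base → 286 + 26 + 51 + 91 + 18 = 472
RR5 = 286 / 472 = 0.6059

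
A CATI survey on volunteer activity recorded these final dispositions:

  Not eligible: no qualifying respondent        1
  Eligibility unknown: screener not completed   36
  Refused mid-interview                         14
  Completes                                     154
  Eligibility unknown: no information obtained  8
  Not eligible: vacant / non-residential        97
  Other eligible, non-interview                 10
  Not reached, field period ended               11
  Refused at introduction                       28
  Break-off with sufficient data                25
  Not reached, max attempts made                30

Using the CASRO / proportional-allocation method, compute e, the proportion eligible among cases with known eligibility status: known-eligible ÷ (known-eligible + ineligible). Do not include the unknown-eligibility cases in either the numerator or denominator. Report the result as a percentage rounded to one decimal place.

Refusals = 28 + 14 = 42
No contact after all attempts = 11 + 30 = 41
Unknown eligibility = 36 + 8 = 44
Ineligible = 1 + 97 = 98
Determined eligible: 154 + 25 + 42 + 41 + 10 = 272
e = 272 / (272 + 98) = 272 / 370 = 0.7351

73.5%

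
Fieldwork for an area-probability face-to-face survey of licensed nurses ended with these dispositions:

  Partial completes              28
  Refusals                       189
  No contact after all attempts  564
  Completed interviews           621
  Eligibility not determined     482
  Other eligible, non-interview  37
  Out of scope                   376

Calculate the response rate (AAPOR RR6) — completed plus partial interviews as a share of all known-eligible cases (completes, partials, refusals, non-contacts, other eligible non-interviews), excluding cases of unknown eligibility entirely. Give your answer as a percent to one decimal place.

45.1%

Numerator → 621 + 28 = 649
Denominator → 621 + 28 + 189 + 564 + 37 = 1439
RR6 = 649 / 1439 = 0.4510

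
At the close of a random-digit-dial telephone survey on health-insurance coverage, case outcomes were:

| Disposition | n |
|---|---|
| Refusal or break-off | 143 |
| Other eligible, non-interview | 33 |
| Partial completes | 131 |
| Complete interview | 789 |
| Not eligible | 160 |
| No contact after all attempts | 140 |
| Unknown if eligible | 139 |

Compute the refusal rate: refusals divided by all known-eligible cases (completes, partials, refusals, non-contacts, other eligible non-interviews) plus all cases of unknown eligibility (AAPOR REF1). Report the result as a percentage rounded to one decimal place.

Top → 143
Denom → 789 + 131 + 143 + 140 + 33 + 139 = 1375
REF1 = 143 / 1375 = 0.1040

10.4%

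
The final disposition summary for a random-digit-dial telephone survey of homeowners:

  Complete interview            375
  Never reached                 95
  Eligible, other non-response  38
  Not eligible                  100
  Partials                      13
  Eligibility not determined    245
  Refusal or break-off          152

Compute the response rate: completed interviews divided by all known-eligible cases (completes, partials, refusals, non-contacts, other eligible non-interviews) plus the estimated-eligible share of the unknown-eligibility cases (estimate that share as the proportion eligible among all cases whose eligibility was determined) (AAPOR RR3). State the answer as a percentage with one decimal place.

42.3%

Top: 375
Determined eligible: 375 + 13 + 152 + 95 + 38 = 673
e = 673 / (673 + 100) = 673 / 773 = 0.8706
e × U: 0.8706 × 245 = 213.30
Denominator: 673 + 213.30 = 886.30
RR3 = 375 / 886.30 = 0.4231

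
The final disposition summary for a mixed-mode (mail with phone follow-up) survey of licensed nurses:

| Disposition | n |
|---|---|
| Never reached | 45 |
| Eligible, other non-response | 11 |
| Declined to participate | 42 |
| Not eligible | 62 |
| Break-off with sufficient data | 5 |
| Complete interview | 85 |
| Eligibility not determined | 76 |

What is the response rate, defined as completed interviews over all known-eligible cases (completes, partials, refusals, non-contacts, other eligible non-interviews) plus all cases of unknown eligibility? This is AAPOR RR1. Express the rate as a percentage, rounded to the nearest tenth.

Top → 85
Denom → 85 + 5 + 42 + 45 + 11 + 76 = 264
RR1 = 85 / 264 = 0.3220

32.2%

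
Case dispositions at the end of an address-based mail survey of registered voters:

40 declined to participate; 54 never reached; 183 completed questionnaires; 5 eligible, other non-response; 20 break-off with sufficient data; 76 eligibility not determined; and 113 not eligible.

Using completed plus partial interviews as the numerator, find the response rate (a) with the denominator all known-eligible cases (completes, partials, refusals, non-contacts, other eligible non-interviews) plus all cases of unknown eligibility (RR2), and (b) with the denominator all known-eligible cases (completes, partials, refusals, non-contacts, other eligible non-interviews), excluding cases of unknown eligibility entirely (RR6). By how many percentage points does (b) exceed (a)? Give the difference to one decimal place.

Top: 183 + 20 = 203
Denom: 183 + 20 + 40 + 54 + 5 + 76 = 378
RR2 = 203 / 378 = 0.5370
Denom: 183 + 20 + 40 + 54 + 5 = 302
RR6 = 203 / 302 = 0.6722
Difference = 67.22 − 53.70 = 13.52 percentage points

13.5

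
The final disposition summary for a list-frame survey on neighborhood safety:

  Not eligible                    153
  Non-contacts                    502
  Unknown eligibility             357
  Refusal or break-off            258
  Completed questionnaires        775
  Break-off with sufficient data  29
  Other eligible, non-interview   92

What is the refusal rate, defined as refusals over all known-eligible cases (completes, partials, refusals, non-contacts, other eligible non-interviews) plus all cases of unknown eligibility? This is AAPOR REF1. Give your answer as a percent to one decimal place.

Top: 258
Denom: 775 + 29 + 258 + 502 + 92 + 357 = 2013
REF1 = 258 / 2013 = 0.1282

12.8%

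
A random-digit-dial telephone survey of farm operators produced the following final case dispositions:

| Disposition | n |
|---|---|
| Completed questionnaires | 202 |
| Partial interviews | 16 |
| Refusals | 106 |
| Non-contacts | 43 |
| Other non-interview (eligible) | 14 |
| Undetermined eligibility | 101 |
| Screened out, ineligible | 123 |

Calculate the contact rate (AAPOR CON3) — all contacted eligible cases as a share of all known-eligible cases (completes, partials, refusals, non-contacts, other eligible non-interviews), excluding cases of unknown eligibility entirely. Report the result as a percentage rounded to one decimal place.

88.7%

Num → 202 + 16 + 106 + 14 = 338
Base → 202 + 16 + 106 + 43 + 14 = 381
CON3 = 338 / 381 = 0.8871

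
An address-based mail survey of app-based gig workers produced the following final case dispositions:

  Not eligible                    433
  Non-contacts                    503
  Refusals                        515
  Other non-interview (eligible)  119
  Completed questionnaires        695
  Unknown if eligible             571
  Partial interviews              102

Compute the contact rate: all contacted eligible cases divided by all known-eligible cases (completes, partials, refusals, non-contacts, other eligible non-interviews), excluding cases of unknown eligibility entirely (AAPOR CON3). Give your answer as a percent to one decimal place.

74.0%

Top → 695 + 102 + 515 + 119 = 1431
Denominator → 695 + 102 + 515 + 503 + 119 = 1934
CON3 = 1431 / 1934 = 0.7399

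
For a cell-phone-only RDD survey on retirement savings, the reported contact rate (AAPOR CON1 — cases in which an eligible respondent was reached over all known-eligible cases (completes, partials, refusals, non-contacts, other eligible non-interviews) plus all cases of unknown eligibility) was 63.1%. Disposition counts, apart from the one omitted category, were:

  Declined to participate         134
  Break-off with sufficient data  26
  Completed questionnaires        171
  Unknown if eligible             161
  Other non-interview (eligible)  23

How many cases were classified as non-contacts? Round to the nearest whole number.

46

Numerator = 171 + 26 + 134 + 23 = 354
CON1 = 354 / D = 0.631
D = 354 / 0.631 = 561.0
Other denominator terms total 515
non-contacts = 561.0 − 515 ≈ 46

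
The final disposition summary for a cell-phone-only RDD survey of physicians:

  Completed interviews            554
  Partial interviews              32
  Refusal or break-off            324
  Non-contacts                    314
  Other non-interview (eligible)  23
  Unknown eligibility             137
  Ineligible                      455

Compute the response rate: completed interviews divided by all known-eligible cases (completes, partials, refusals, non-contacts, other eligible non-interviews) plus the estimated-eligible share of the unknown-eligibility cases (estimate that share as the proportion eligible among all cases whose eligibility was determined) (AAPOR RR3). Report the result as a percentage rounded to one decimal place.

41.1%

Num: 554
Known eligible: 554 + 32 + 324 + 314 + 23 = 1247
e = 1247 / (1247 + 455) = 1247 / 1702 = 0.7327
e × U: 0.7327 × 137 = 100.38
Base: 1247 + 100.38 = 1347.38
RR3 = 554 / 1347.38 = 0.4112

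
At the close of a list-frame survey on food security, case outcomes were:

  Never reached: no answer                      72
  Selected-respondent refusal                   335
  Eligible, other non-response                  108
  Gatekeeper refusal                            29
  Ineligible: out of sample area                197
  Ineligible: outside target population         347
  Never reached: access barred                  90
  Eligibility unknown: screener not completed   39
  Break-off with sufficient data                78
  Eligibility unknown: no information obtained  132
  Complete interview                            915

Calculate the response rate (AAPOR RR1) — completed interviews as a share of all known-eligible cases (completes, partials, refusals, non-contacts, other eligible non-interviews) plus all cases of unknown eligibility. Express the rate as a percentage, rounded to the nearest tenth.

Refusals = 29 + 335 = 364
No answer / not reached = 72 + 90 = 162
Unknown if eligible = 39 + 132 = 171
Ineligible = 347 + 197 = 544
Numerator = 915
Base = 915 + 78 + 364 + 162 + 108 + 171 = 1798
RR1 = 915 / 1798 = 0.5089

50.9%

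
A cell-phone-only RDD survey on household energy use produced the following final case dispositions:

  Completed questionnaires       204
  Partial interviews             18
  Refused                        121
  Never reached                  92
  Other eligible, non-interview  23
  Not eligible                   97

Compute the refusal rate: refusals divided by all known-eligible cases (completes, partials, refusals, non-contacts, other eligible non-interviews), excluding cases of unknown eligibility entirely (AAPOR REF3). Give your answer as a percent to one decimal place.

26.4%

Top → 121
Denom → 204 + 18 + 121 + 92 + 23 = 458
REF3 = 121 / 458 = 0.2642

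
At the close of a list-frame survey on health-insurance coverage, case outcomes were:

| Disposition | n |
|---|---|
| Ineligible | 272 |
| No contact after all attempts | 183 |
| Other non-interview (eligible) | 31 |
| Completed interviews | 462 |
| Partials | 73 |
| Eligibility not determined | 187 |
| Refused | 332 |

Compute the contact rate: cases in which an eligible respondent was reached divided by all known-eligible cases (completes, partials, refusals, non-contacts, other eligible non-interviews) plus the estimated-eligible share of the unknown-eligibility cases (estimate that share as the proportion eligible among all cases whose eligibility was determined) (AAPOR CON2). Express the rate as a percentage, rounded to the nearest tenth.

73.0%

Numerator: 462 + 73 + 332 + 31 = 898
Determined eligible: 462 + 73 + 332 + 183 + 31 = 1081
e = 1081 / (1081 + 272) = 1081 / 1353 = 0.7990
Estimated eligible among unknowns: 0.7990 × 187 = 149.41
Denominator: 1081 + 149.41 = 1230.41
CON2 = 898 / 1230.41 = 0.7298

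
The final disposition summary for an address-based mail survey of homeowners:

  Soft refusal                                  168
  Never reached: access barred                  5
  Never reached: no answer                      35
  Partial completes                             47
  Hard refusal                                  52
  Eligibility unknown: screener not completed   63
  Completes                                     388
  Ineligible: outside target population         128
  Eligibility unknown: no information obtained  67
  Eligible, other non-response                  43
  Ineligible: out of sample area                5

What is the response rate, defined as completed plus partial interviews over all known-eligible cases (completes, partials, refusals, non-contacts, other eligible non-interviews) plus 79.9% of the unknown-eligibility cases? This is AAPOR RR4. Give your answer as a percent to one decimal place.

51.7%

Declined to participate = 52 + 168 = 220
No answer / not reached = 35 + 5 = 40
Eligibility not determined = 63 + 67 = 130
Out of scope = 128 + 5 = 133
Numerator → 388 + 47 = 435
Eligible (known) → 388 + 47 + 220 + 40 + 43 = 738
Estimated eligible among unknowns → 0.7990 × 130 = 103.87
Denominator → 738 + 103.87 = 841.87
RR4 = 435 / 841.87 = 0.5167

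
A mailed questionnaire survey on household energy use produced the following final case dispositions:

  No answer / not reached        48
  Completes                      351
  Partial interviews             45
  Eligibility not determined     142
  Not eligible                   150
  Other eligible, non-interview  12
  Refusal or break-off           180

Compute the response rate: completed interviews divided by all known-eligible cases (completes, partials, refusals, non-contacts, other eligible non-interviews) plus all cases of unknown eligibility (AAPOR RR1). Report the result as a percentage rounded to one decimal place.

Num = 351
Base = 351 + 45 + 180 + 48 + 12 + 142 = 778
RR1 = 351 / 778 = 0.4512

45.1%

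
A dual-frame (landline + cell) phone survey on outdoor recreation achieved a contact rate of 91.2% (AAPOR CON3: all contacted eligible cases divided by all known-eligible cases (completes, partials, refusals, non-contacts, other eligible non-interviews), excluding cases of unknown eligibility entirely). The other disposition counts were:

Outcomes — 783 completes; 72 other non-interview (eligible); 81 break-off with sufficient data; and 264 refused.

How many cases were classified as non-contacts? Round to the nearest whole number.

116

Top = 783 + 81 + 264 + 72 = 1200
CON3 = 1200 / D = 0.912
D = 1200 / 0.912 = 1315.8
Other denominator terms total 1200
non-contacts = 1315.8 − 1200 ≈ 116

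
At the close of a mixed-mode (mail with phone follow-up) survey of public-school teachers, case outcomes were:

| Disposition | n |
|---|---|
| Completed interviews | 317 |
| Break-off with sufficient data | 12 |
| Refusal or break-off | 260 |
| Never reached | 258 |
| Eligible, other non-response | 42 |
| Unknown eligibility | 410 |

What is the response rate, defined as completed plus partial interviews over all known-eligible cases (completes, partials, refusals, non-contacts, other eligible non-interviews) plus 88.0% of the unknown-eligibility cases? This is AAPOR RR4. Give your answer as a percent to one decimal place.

26.3%

Numerator = 317 + 12 = 329
Known eligible = 317 + 12 + 260 + 258 + 42 = 889
Eligible share of unknowns = 0.8800 × 410 = 360.80
Base = 889 + 360.80 = 1249.80
RR4 = 329 / 1249.80 = 0.2632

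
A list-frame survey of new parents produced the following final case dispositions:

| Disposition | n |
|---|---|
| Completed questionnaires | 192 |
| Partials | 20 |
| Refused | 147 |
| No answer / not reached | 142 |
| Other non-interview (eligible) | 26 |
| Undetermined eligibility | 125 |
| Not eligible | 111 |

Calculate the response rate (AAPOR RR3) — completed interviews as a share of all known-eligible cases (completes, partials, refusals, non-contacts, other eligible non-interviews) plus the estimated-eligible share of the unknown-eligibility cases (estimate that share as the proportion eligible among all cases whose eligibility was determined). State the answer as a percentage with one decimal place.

30.5%

Num = 192
Determined eligible = 192 + 20 + 147 + 142 + 26 = 527
e = 527 / (527 + 111) = 527 / 638 = 0.8260
Estimated eligible among unknowns = 0.8260 × 125 = 103.25
Denominator = 527 + 103.25 = 630.25
RR3 = 192 / 630.25 = 0.3046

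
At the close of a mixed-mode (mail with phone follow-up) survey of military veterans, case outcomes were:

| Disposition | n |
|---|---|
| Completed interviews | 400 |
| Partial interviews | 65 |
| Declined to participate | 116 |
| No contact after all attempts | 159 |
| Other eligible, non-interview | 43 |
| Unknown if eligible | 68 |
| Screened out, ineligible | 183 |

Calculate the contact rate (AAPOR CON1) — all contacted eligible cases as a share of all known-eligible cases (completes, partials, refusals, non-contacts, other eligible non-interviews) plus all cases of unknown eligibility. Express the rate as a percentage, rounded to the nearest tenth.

Top → 400 + 65 + 116 + 43 = 624
Base → 400 + 65 + 116 + 159 + 43 + 68 = 851
CON1 = 624 / 851 = 0.7333

73.3%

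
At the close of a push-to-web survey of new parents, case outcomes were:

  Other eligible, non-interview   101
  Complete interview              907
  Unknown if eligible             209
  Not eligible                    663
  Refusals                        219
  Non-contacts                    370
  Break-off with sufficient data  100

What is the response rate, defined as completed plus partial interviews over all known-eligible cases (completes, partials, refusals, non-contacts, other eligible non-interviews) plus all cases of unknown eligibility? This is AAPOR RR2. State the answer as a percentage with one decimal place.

52.8%

Top → 907 + 100 = 1007
Denominator → 907 + 100 + 219 + 370 + 101 + 209 = 1906
RR2 = 1007 / 1906 = 0.5283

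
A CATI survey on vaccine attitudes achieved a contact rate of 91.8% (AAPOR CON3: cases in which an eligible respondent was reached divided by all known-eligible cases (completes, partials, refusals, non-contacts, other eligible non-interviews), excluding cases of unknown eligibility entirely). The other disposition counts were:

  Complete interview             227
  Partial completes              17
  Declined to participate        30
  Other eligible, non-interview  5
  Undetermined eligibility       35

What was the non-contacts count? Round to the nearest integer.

25

Numerator = 227 + 17 + 30 + 5 = 279
CON3 = 279 / D = 0.918
D = 279 / 0.918 = 303.9
Rest of base = 279
non-contacts = 303.9 − 279 ≈ 25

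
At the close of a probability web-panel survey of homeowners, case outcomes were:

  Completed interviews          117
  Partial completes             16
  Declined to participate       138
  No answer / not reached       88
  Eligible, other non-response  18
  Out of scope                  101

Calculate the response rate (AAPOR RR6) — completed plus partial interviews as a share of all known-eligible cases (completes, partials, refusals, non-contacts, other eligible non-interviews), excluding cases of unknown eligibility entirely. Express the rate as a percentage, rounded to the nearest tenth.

Numerator: 117 + 16 = 133
Base: 117 + 16 + 138 + 88 + 18 = 377
RR6 = 133 / 377 = 0.3528

35.3%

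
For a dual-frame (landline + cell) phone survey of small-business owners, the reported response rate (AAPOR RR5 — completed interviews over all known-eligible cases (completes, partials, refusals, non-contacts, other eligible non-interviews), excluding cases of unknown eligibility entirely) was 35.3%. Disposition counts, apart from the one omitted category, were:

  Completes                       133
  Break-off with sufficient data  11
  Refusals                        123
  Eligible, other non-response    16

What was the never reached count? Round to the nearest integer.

RR5 = 133 / D = 0.353
D = 133 / 0.353 = 376.8
Other denominator terms total 283
never reached = 376.8 − 283 ≈ 94

94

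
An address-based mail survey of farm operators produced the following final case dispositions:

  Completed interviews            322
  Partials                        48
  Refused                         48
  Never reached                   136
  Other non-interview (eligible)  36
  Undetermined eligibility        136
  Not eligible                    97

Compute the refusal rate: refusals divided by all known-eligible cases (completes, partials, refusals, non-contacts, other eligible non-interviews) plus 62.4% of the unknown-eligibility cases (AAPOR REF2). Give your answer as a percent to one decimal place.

7.1%

Num → 48
Known eligible → 322 + 48 + 48 + 136 + 36 = 590
Estimated eligible among unknowns → 0.6240 × 136 = 84.86
Denominator → 590 + 84.86 = 674.86
REF2 = 48 / 674.86 = 0.0711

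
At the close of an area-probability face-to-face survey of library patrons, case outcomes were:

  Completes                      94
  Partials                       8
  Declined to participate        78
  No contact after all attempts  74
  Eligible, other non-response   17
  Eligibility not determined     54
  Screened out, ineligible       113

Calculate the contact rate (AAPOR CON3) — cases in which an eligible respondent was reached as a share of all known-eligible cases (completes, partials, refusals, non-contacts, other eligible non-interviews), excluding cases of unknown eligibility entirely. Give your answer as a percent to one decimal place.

Top: 94 + 8 + 78 + 17 = 197
Base: 94 + 8 + 78 + 74 + 17 = 271
CON3 = 197 / 271 = 0.7269

72.7%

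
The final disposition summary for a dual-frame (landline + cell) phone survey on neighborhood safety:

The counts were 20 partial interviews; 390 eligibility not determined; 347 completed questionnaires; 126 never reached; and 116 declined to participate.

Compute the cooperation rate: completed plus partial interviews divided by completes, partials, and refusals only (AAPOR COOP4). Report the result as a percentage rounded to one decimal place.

76.0%

Num → 347 + 20 = 367
Base → 347 + 20 + 116 = 483
COOP4 = 367 / 483 = 0.7598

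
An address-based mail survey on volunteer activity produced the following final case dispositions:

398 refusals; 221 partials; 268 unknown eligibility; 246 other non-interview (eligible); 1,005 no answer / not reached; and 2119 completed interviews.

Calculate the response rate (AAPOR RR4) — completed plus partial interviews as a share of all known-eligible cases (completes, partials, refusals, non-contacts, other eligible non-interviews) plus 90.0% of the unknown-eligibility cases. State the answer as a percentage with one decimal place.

55.3%

Numerator = 2119 + 221 = 2340
Eligible (known) = 2119 + 221 + 398 + 1005 + 246 = 3989
e × U = 0.9000 × 268 = 241.20
Denom = 3989 + 241.20 = 4230.20
RR4 = 2340 / 4230.20 = 0.5532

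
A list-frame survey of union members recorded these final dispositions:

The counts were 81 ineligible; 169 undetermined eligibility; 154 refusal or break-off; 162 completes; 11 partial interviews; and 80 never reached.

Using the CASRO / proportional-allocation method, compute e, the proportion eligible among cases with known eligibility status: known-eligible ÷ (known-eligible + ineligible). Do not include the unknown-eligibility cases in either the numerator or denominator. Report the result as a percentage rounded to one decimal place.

Determined eligible → 162 + 11 + 154 + 80 = 407
e = 407 / (407 + 81) = 407 / 488 = 0.8340

83.4%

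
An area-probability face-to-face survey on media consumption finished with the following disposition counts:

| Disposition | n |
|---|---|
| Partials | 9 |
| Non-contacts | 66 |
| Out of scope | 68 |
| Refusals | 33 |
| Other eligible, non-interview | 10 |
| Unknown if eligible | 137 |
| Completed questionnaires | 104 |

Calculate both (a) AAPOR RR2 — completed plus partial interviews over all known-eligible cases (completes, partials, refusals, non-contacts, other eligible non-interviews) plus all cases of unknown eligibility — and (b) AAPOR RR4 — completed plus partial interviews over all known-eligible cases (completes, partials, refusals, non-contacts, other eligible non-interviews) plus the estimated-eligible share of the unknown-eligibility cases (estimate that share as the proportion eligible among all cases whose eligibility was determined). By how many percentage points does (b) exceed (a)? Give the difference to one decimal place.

Top: 104 + 9 = 113
Base: 104 + 9 + 33 + 66 + 10 + 137 = 359
RR2 = 113 / 359 = 0.3148
Determined eligible: 104 + 9 + 33 + 66 + 10 = 222
e = 222 / (222 + 68) = 222 / 290 = 0.7655
Eligible share of unknowns: 0.7655 × 137 = 104.87
Base: 222 + 104.87 = 326.87
RR4 = 113 / 326.87 = 0.3457
Difference = 34.57 − 31.48 = 3.09 percentage points

3.1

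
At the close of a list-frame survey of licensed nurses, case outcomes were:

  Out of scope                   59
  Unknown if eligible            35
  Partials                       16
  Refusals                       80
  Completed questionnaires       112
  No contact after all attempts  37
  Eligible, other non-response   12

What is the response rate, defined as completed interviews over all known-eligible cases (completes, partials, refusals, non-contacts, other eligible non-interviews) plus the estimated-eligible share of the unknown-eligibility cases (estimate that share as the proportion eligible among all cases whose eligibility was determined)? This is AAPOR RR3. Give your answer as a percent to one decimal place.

Num: 112
Known eligible: 112 + 16 + 80 + 37 + 12 = 257
e = 257 / (257 + 59) = 257 / 316 = 0.8133
e × U: 0.8133 × 35 = 28.47
Denom: 257 + 28.47 = 285.47
RR3 = 112 / 285.47 = 0.3923

39.2%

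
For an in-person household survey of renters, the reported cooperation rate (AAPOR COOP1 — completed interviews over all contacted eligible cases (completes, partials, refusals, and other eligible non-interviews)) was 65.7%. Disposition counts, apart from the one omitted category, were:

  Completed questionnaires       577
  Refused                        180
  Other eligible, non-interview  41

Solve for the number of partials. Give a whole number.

COOP1 = 577 / D = 0.657
D = 577 / 0.657 = 878.2
Other denominator terms total 798
partials = 878.2 − 798 ≈ 80

80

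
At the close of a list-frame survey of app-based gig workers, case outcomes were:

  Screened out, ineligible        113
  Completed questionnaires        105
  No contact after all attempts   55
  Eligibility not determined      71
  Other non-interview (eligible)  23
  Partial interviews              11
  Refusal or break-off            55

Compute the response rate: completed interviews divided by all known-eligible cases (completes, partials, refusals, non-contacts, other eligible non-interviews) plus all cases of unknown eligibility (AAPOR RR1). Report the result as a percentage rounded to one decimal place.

32.8%

Top: 105
Base: 105 + 11 + 55 + 55 + 23 + 71 = 320
RR1 = 105 / 320 = 0.3281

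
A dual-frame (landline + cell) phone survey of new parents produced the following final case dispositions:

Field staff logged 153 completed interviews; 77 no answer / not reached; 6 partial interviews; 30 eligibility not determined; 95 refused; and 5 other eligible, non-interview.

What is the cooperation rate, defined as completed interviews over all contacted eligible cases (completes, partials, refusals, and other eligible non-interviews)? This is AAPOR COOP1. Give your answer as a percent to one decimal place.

59.1%

Num: 153
Denom: 153 + 6 + 95 + 5 = 259
COOP1 = 153 / 259 = 0.5907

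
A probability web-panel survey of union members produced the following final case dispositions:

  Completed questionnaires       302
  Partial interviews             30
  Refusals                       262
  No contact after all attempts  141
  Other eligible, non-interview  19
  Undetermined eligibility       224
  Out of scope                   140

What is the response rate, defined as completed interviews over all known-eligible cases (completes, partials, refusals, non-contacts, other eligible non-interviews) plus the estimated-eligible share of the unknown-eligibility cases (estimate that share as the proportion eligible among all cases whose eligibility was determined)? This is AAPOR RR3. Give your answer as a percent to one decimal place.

Num = 302
Eligible (known) = 302 + 30 + 262 + 141 + 19 = 754
e = 754 / (754 + 140) = 754 / 894 = 0.8434
Eligible share of unknowns = 0.8434 × 224 = 188.92
Denom = 754 + 188.92 = 942.92
RR3 = 302 / 942.92 = 0.3203

32.0%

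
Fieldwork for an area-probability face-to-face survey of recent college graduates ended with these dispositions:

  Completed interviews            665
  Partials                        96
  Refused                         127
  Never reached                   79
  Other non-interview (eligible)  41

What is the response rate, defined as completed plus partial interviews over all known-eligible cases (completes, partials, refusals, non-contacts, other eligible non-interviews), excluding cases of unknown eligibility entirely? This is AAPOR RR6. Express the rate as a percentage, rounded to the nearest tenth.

Numerator → 665 + 96 = 761
Denominator → 665 + 96 + 127 + 79 + 41 = 1008
RR6 = 761 / 1008 = 0.7550

75.5%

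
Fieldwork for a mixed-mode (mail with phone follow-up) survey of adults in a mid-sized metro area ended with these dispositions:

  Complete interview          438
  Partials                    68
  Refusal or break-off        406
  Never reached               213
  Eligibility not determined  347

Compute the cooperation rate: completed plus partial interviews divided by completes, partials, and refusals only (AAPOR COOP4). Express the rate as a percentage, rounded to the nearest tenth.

Numerator = 438 + 68 = 506
Base = 438 + 68 + 406 = 912
COOP4 = 506 / 912 = 0.5548

55.5%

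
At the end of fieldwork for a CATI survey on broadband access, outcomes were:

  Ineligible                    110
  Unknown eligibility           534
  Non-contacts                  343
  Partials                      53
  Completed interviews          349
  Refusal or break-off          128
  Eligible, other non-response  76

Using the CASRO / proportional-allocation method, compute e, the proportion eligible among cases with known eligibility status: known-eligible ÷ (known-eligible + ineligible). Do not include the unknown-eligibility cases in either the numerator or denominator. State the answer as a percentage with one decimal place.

Determined eligible = 349 + 53 + 128 + 343 + 76 = 949
e = 949 / (949 + 110) = 949 / 1059 = 0.8961

89.6%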